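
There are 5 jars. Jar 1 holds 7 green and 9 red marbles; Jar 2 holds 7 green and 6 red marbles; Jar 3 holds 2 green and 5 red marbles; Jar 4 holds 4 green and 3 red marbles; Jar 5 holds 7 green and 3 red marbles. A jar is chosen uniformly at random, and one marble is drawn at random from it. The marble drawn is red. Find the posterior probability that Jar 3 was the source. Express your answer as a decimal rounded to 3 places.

P(red|Jar 1) = 0.5625; P(red|Jar 2) = 0.4615; P(red|Jar 3) = 0.7143; P(red|Jar 4) = 0.4286; P(red|Jar 5) = 0.3.
Prior × likelihood for each source: 0.2·0.5625=0.1125, 0.2·0.4615=0.09231, 0.2·0.7143=0.1429, 0.2·0.4286=0.08571, 0.2·0.3=0.06000. Summing gives P(red) = 0.49338.
P(Jar 3 | red) = 0.1429 / 0.49338 = 0.290.

Posterior probability ≈ 0.290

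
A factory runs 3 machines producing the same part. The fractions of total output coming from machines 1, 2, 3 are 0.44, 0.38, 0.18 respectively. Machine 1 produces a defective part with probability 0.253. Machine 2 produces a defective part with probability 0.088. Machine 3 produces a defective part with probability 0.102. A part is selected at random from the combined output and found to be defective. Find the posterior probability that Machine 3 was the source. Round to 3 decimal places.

P(defective|M1) = 0.253; P(defective|M2) = 0.088; P(defective|M3) = 0.102.
Prior × likelihood for each source: 0.44·0.253=0.1113, 0.38·0.088=0.03344, 0.18·0.102=0.01836. Summing gives P(defective) = 0.16312.
P(Machine 3 | defective) = 0.01836 / 0.16312 = 0.113.

Posterior probability ≈ 0.113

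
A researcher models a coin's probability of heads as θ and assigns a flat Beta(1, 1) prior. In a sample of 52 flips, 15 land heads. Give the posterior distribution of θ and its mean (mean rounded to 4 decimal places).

Observing 15 successes and 37 failures updates Beta(1, 1) by adding the success and failure counts to the two shape parameters: α = 1+15 = 16, β = 1+37 = 38.
E[θ | data] = 16/(16+38) = 0.2963.

Posterior: Beta(16, 38); mean ≈ 0.2963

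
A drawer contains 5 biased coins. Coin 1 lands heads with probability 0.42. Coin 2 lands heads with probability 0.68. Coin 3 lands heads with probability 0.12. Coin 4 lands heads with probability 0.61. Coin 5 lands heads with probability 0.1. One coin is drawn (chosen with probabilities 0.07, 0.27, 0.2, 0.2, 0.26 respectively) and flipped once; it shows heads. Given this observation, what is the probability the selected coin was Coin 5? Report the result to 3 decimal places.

Tabulate prior·likelihood by source: [1] prior 0.07, lik 0.42, product 0.02940; [2] prior 0.27, lik 0.68, product 0.1836; [3] prior 0.2, lik 0.12, product 0.02400; [4] prior 0.2, lik 0.61, product 0.1220; [5] prior 0.26, lik 0.1, product 0.02600.
Normalizing constant = 0.38500; the posterior for Coin 5 is its product over the sum, 0.02600/0.38500 = 0.068.

Posterior probability ≈ 0.068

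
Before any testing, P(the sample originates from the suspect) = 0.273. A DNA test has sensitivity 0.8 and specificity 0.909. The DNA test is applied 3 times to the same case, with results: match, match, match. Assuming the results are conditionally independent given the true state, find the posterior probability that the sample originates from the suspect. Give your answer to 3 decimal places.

With H the event that the sample originates from the suspect, the joint likelihood of the observed sequence is P(data|H) = 0.8·0.8·0.8 = 0.51200 and P(data|¬H) = 0.091·0.091·0.091 = 0.00075357.
Bayes: P(H|data) = 0.273·0.51200 / (0.273·0.51200 + 0.727·0.00075357) = 0.13978/0.14032 = 0.9961.

Posterior P(H) ≈ 0.996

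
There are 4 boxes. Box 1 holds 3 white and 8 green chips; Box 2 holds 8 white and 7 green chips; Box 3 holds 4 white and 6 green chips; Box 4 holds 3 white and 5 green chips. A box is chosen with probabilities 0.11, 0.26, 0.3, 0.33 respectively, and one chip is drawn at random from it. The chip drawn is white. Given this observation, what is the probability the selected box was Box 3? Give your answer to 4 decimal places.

Posterior probability ≈ 0.2910

P(white|Box 1) = 0.2727; P(white|Box 2) = 0.5333; P(white|Box 3) = 0.4; P(white|Box 4) = 0.375.
Prior × likelihood for each source: 0.11·0.2727=0.03000, 0.26·0.5333=0.1387, 0.3·0.4=0.1200, 0.33·0.375=0.1237. Summing gives P(white) = 0.41242.
P(Box 3 | white) = 0.1200 / 0.41242 = 0.2910.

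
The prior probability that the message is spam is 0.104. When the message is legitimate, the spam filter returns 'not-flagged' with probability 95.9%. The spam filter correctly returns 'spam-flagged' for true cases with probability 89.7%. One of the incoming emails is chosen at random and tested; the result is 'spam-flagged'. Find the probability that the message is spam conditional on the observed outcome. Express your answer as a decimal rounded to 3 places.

Let H be the event that the message is spam. P(H) = 0.104, so P(¬H) = 0.896. With E the 'spam-flagged' result, P(E|H) = 0.897 and P(E|¬H) = 0.041.
P(E) = 0.897·0.104 + 0.041·0.896 = 0.093288 + 0.036736 = 0.13002.
By Bayes' theorem, P(H|E) = 0.093288 / 0.13002 = 0.717.

P(H | E) ≈ 0.717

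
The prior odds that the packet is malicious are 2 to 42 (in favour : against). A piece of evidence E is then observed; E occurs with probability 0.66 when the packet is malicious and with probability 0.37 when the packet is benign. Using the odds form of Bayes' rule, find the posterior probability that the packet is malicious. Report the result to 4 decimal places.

Posterior probability ≈ 0.0783

Prior odds = 2/42 = 0.047619.
Likelihood ratio for E = 0.66/0.37 = 1.7838.
Posterior odds = prior odds × LR = 0.084942.
Posterior probability = odds/(1+odds) = 0.084942/1.0849 = 0.0783.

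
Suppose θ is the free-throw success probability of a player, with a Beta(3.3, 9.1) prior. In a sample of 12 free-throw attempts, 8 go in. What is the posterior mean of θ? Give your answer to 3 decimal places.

Posterior mean ≈ 0.463

The binomial likelihood is conjugate to the Beta prior: with 8 successes and 4 failures, the posterior is Beta(3.3+8, 9.1+4) = Beta(11.3, 13.1).
E[θ | data] = 11.3/(11.3+13.1) = 0.463.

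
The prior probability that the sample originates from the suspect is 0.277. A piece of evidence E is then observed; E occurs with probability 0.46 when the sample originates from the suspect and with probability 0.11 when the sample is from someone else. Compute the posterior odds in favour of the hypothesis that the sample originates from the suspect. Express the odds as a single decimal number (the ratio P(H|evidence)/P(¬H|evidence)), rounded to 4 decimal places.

Posterior odds ≈ 1.6022

Prior odds = 0.277/(1−0.277) = 0.38313. In log-odds, ln(0.38313) = -0.95939.
Add log likelihood ratio: ln(4.1818) = 1.4307.
Posterior log-odds = 0.47135, so posterior odds = exp(0.47135) = 1.6022.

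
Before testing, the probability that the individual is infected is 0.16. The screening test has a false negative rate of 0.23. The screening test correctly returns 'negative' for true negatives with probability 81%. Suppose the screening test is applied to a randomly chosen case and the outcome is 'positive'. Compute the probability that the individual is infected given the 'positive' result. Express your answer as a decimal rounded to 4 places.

P(H | E) ≈ 0.4356

Write H for 'the individual is infected'. Prior odds H:¬H = 0.16/0.84 = 0.19048. For the 'positive' outcome, the likelihood ratio is 0.77/0.19 = 4.0526.
Posterior odds = 0.19048 × 4.0526 = 0.77193, so P(H|E) = 0.77193/(1+0.77193) = 0.4356.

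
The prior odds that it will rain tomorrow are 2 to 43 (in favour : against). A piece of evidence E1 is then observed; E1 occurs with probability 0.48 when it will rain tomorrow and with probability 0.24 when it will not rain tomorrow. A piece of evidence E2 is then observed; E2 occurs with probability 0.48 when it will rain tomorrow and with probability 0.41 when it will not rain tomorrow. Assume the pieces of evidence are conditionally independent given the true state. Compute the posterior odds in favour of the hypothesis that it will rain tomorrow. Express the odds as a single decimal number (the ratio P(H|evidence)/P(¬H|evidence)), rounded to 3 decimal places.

Posterior odds ≈ 0.109

Prior odds = 2/43 = 0.046512. In log-odds, ln(0.046512) = -3.0681.
Add log likelihood ratios: ln(2.0000) + ln(1.1707) = 0.85078.
Posterior log-odds = -2.2173, so posterior odds = exp(-2.2173) = 0.10891.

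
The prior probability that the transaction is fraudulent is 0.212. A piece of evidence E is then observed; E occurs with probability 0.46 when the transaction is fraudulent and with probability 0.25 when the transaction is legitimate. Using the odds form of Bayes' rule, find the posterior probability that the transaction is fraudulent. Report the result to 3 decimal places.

Prior odds = 0.212/(1−0.212) = 0.26904. In log-odds, ln(0.26904) = -1.3129.
Add log likelihood ratio: ln(1.8400) = 0.60977.
Posterior log-odds = -0.70315, so posterior odds = exp(-0.70315) = 0.49503. Converting, P(H|E) = 0.49503/1.4950 = 0.331.

Posterior probability ≈ 0.331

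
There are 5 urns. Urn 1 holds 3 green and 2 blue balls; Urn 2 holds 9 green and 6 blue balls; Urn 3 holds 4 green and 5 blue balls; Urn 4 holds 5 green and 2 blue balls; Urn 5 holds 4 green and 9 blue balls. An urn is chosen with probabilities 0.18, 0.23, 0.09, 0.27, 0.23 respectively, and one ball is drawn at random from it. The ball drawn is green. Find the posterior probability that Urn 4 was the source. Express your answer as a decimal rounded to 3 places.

Tabulate prior·likelihood by source: [1] prior 0.18, lik 0.6, product 0.1080; [2] prior 0.23, lik 0.6, product 0.1380; [3] prior 0.09, lik 0.4444, product 0.04000; [4] prior 0.27, lik 0.7143, product 0.1929; [5] prior 0.23, lik 0.3077, product 0.07077.
Normalizing constant = 0.54963; the posterior for Urn 4 is its product over the sum, 0.1929/0.54963 = 0.351.

Posterior probability ≈ 0.351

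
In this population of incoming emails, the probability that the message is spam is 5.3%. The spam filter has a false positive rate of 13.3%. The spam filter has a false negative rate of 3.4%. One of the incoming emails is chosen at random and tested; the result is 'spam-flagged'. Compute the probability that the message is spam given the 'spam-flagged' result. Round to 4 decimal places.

Let H be the event that the message is spam. P(H) = 0.053, so P(¬H) = 0.947. With E the 'spam-flagged' result, P(E|H) = 0.966 and P(E|¬H) = 0.133.
P(E) = 0.966·0.053 + 0.133·0.947 = 0.051198 + 0.12595 = 0.17715.
By Bayes' theorem, P(H|E) = 0.051198 / 0.17715 = 0.2890.

P(H | E) ≈ 0.2890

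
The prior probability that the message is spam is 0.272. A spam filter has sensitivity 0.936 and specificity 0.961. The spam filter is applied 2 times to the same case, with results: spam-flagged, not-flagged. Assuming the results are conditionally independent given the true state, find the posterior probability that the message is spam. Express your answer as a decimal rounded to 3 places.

With H the event that the message is spam, the joint likelihood of the observed sequence is P(data|H) = 0.936·0.064 = 0.059904 and P(data|¬H) = 0.039·0.961 = 0.037479.
Bayes: P(H|data) = 0.272·0.059904 / (0.272·0.059904 + 0.728·0.037479) = 0.016294/0.043579 = 0.3739.

Posterior P(H) ≈ 0.374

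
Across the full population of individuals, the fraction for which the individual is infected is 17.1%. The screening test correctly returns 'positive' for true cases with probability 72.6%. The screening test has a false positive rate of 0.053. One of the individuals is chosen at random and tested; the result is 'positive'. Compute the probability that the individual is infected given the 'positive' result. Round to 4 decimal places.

Write H for 'the individual is infected'. Prior odds H:¬H = 0.171/0.829 = 0.20627. For the 'positive' outcome, the likelihood ratio is 0.726/0.053 = 13.698.
Posterior odds = 0.20627 × 13.698 = 2.8255, so P(H|E) = 2.8255/(1+2.8255) = 0.7386.

P(H | E) ≈ 0.7386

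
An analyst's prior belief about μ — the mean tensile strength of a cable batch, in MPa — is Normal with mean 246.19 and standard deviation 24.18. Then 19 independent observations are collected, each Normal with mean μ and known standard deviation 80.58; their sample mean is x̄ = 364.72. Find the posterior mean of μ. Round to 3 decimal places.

Prior precision 1/τ₀² = 1/24.18² = 0.00171036; data precision n/σ² = 19/80.58² = 0.00292617.
Posterior precision = 0.00171036 + 0.00292617 = 0.00463653.
Posterior mean = (0.00171036·246.19 + 0.00292617·364.72) / 0.00463653 = 320.996.

Posterior mean ≈ 320.996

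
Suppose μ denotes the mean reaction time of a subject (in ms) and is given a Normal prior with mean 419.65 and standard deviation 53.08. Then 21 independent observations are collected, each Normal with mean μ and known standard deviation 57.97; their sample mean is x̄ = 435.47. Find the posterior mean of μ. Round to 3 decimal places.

Posterior mean ≈ 434.620

Prior precision 1/τ₀² = 1/53.08² = 0.00035493; data precision n/σ² = 21/57.97² = 0.00624903.
Posterior precision = 0.00035493 + 0.00624903 = 0.00660396.
Posterior mean = (0.00035493·419.65 + 0.00624903·435.47) / 0.00660396 = 434.620.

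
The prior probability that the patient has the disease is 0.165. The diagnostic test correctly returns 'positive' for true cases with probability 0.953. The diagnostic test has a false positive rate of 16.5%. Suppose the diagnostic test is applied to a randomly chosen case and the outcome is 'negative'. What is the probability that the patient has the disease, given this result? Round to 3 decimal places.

Write H for 'the patient has the disease'. Prior odds H:¬H = 0.165/0.835 = 0.19760. For the 'negative' outcome, the likelihood ratio is 0.047/0.835 = 0.056287.
Posterior odds = 0.19760 × 0.056287 = 0.011123, so P(H|E) = 0.011123/(1+0.011123) = 0.011.

P(H | E) ≈ 0.011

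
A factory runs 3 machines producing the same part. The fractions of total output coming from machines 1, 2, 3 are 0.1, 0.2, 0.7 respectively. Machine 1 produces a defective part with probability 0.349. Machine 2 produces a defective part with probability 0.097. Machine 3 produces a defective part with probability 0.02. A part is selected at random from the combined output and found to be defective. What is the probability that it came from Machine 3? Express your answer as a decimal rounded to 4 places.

Posterior probability ≈ 0.2050

Tabulate prior·likelihood by source: [1] prior 0.1, lik 0.349, product 0.03490; [2] prior 0.2, lik 0.097, product 0.01940; [3] prior 0.7, lik 0.02, product 0.01400.
Normalizing constant = 0.068300; the posterior for Machine 3 is its product over the sum, 0.01400/0.068300 = 0.2050.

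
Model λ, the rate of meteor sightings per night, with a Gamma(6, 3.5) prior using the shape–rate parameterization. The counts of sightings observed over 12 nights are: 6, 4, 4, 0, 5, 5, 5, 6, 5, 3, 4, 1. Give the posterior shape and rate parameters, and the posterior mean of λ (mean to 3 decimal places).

Posterior: Gamma(shape=54, rate=15.5); mean ≈ 3.484

Total count ∑xᵢ = 48 over n = 12 nights.
Gamma is conjugate to the Poisson likelihood: posterior is Gamma(shape = 6+48 = 54, rate = 3.5+12 = 15.5).
E[λ | data] = 54/15.5 = 3.484.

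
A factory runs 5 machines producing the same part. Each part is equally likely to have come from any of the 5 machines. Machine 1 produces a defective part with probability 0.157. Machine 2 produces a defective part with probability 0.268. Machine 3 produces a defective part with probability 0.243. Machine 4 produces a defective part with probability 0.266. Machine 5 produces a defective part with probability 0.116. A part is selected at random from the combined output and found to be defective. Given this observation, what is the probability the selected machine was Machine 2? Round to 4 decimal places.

Tabulate prior·likelihood by source: [1] prior 0.2, lik 0.157, product 0.03140; [2] prior 0.2, lik 0.268, product 0.05360; [3] prior 0.2, lik 0.243, product 0.04860; [4] prior 0.2, lik 0.266, product 0.05320; [5] prior 0.2, lik 0.116, product 0.02320.
Normalizing constant = 0.21000; the posterior for Machine 2 is its product over the sum, 0.05360/0.21000 = 0.2552.

Posterior probability ≈ 0.2552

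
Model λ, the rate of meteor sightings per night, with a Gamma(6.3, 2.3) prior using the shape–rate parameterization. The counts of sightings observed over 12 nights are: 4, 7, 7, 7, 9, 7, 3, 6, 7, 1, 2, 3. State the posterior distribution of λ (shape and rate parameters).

Posterior: Gamma(shape=69.3, rate=14.3)

Total count ∑xᵢ = 63 over n = 12 nights.
Gamma is conjugate to the Poisson likelihood: posterior is Gamma(shape = 6.3+63 = 69.3, rate = 2.3+12 = 14.3).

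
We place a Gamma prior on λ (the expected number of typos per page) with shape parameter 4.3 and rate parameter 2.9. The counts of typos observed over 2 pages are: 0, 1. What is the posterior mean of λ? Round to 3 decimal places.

Total count ∑xᵢ = 1 over n = 2 pages.
Gamma is conjugate to the Poisson likelihood: posterior is Gamma(shape = 4.3+1 = 5.3, rate = 2.9+2 = 4.9).
Posterior mean = shape/rate = 5.3/4.9 = 1.082.

Posterior mean ≈ 1.082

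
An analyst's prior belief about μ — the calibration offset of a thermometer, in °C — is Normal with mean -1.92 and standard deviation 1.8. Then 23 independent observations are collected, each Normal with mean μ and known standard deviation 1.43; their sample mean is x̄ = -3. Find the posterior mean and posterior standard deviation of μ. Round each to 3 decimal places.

Posterior mean ≈ -2.971; posterior SD ≈ 0.294

Prior precision 1/τ₀² = 1/1.8² = 0.308642; data precision n/σ² = 23/1.43² = 11.2475.
Posterior precision = 0.308642 + 11.2475 = 11.5561, giving posterior SD = 1/√11.5561 = 0.294.
Posterior mean = (0.308642·-1.92 + 11.2475·-3) / 11.5561 = -2.971.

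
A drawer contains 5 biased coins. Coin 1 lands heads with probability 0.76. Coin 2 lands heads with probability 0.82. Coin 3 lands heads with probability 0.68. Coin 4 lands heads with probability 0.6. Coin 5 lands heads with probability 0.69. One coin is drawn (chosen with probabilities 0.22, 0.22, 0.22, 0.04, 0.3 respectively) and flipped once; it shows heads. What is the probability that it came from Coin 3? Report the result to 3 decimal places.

Posterior probability ≈ 0.205

P(heads|C1) = 0.76; P(heads|C2) = 0.82; P(heads|C3) = 0.68; P(heads|C4) = 0.6; P(heads|C5) = 0.69.
Prior × likelihood for each source: 0.22·0.76=0.1672, 0.22·0.82=0.1804, 0.22·0.68=0.1496, 0.04·0.6=0.02400, 0.3·0.69=0.2070. Summing gives P(heads) = 0.72820.
P(Coin 3 | heads) = 0.1496 / 0.72820 = 0.205.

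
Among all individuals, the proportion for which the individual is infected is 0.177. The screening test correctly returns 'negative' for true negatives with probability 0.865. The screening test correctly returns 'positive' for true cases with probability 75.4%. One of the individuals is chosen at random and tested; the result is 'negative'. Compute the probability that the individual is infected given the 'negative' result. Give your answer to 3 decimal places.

Let H be the event that the individual is infected. P(H) = 0.177, so P(¬H) = 0.823. With E the 'negative' result, P(E|H) = 0.246 and P(E|¬H) = 0.865.
P(E) = 0.246·0.177 + 0.865·0.823 = 0.043542 + 0.71189 = 0.75544.
By Bayes' theorem, P(H|E) = 0.043542 / 0.75544 = 0.058.

P(H | E) ≈ 0.058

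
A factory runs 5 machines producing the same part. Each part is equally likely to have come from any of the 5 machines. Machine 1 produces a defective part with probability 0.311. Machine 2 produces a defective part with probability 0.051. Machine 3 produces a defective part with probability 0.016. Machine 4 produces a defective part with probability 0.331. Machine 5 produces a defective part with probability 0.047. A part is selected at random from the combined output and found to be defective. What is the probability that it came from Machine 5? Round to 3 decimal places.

Tabulate prior·likelihood by source: [1] prior 0.2, lik 0.311, product 0.06220; [2] prior 0.2, lik 0.051, product 0.01020; [3] prior 0.2, lik 0.016, product 0.003200; [4] prior 0.2, lik 0.331, product 0.06620; [5] prior 0.2, lik 0.047, product 0.009400.
Normalizing constant = 0.15120; the posterior for Machine 5 is its product over the sum, 0.009400/0.15120 = 0.062.

Posterior probability ≈ 0.062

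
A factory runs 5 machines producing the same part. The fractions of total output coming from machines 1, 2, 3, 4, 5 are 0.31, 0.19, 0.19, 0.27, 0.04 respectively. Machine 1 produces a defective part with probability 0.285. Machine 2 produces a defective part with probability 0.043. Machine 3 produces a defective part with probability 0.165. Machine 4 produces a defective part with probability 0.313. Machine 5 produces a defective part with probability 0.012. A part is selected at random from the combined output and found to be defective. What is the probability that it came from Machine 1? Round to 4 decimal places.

Posterior probability ≈ 0.4151

P(defective|M1) = 0.285; P(defective|M2) = 0.043; P(defective|M3) = 0.165; P(defective|M4) = 0.313; P(defective|M5) = 0.012.
Prior × likelihood for each source: 0.31·0.285=0.08835, 0.19·0.043=0.008170, 0.19·0.165=0.03135, 0.27·0.313=0.08451, 0.04·0.012=0.0004800. Summing gives P(defective) = 0.21286.
P(Machine 1 | defective) = 0.08835 / 0.21286 = 0.4151.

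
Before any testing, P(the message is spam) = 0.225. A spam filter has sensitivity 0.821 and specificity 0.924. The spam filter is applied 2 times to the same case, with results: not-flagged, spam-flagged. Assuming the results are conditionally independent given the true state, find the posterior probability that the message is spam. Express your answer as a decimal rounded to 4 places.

Posterior P(H) ≈ 0.3779

With H the event that the message is spam, the joint likelihood of the observed sequence is P(data|H) = 0.179·0.821 = 0.14696 and P(data|¬H) = 0.924·0.076 = 0.070224.
Bayes: P(H|data) = 0.225·0.14696 / (0.225·0.14696 + 0.775·0.070224) = 0.033066/0.087489 = 0.3779.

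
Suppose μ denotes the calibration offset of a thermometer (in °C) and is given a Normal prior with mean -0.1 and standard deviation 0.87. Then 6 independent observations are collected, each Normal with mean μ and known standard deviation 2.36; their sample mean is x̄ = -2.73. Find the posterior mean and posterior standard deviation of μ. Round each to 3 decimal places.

Prior precision 1/τ₀² = 1/0.87² = 1.32118; data precision n/σ² = 6/2.36² = 1.07728.
Posterior precision = 1.32118 + 1.07728 = 2.39846, giving posterior SD = 1/√2.39846 = 0.646.
Posterior mean = (1.32118·-0.1 + 1.07728·-2.73) / 2.39846 = -1.281.

Posterior mean ≈ -1.281; posterior SD ≈ 0.646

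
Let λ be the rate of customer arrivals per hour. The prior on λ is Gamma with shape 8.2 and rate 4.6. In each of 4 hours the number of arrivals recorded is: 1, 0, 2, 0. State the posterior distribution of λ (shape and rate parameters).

Posterior: Gamma(shape=11.2, rate=8.6)

The Poisson likelihood adds the total count to the shape and the number of exposure periods to the rate. Here ∑xᵢ = 3 and n = 4, so shape 8.2→11.2 and rate 4.6→8.6.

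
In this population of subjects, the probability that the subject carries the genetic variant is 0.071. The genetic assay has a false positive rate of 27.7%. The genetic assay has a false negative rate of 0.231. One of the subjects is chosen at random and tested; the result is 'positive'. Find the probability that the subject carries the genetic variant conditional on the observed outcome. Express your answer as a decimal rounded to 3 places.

P(H | E) ≈ 0.175

Let H be the event that the subject carries the genetic variant. P(H) = 0.071, so P(¬H) = 0.929. With E the 'positive' result, P(E|H) = 0.769 and P(E|¬H) = 0.277.
P(E) = 0.769·0.071 + 0.277·0.929 = 0.054599 + 0.25733 = 0.31193.
By Bayes' theorem, P(H|E) = 0.054599 / 0.31193 = 0.175.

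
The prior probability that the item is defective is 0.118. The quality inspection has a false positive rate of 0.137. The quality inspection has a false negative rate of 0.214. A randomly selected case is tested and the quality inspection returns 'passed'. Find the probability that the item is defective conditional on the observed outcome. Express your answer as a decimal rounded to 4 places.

P(H | E) ≈ 0.0321

Write H for 'the item is defective'. Prior odds H:¬H = 0.118/0.882 = 0.13379. For the 'passed' outcome, the likelihood ratio is 0.214/0.863 = 0.24797.
Posterior odds = 0.13379 × 0.24797 = 0.033175, so P(H|E) = 0.033175/(1+0.033175) = 0.0321.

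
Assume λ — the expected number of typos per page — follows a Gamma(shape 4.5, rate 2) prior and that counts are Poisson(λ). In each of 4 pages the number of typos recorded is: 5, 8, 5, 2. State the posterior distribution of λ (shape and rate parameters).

Posterior: Gamma(shape=24.5, rate=6)

The Poisson likelihood adds the total count to the shape and the number of exposure periods to the rate. Here ∑xᵢ = 20 and n = 4, so shape 4.5→24.5 and rate 2→6.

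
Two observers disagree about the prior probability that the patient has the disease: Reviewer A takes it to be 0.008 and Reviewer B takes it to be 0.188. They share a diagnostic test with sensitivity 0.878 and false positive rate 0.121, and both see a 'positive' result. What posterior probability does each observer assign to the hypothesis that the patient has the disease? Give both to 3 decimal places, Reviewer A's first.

P('+'|H) = 0.878, P('+'|¬H) = 0.121.
Reviewer A: numerator 0.878·0.008 = 0.0070240; evidence = 0.0070240+0.121·0.992 = 0.12706; posterior = 0.055.
Reviewer B: numerator 0.878·0.188 = 0.16506; evidence = 0.16506+0.121·0.812 = 0.26332; posterior = 0.627.

Reviewer A: 0.055; Reviewer B: 0.627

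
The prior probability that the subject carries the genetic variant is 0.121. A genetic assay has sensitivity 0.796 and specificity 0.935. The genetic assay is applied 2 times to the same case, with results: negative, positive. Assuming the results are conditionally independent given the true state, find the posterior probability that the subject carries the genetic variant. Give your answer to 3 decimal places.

Let H be the event that the subject carries the genetic variant; start with P(H) = 0.121. P('positive'|H) = 0.796, P('positive'|¬H) = 0.065.
Update on result 1 ('negative'): P(H) ← 0.204·0.1210 / (0.204·0.1210 + 0.935·0.8790) = 0.024684/0.84655 = 0.0292.
Update on result 2 ('positive'): P(H) ← 0.796·0.0292 / (0.796·0.0292 + 0.065·0.9708) = 0.023210/0.086315 = 0.2689.

Posterior P(H) ≈ 0.269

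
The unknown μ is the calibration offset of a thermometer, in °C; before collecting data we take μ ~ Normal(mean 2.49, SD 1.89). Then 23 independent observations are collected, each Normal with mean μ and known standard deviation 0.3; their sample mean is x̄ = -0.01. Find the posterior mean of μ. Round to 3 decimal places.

Posterior mean ≈ -0.007

Prior precision 1/τ₀² = 1/1.89² = 0.279947; data precision n/σ² = 23/0.3² = 255.556.
Posterior precision = 0.279947 + 255.556 = 255.836.
Posterior mean = (0.279947·2.49 + 255.556·-0.01) / 255.836 = -0.007.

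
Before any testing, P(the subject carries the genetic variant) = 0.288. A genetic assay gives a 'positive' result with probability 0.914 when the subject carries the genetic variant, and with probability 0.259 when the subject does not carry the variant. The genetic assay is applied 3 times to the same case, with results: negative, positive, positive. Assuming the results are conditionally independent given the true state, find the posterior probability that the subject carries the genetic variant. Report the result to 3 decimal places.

Let H be the event that the subject carries the genetic variant; start with P(H) = 0.288. P('positive'|H) = 0.914, P('positive'|¬H) = 0.259.
Update on result 1 ('negative'): P(H) ← 0.086·0.2880 / (0.086·0.2880 + 0.741·0.7120) = 0.024768/0.55236 = 0.0448.
Update on result 2 ('positive'): P(H) ← 0.914·0.0448 / (0.914·0.0448 + 0.259·0.9552) = 0.040984/0.28837 = 0.1421.
Update on result 3 ('positive'): P(H) ← 0.914·0.1421 / (0.914·0.1421 + 0.259·0.8579) = 0.12990/0.35209 = 0.3689.

Posterior P(H) ≈ 0.369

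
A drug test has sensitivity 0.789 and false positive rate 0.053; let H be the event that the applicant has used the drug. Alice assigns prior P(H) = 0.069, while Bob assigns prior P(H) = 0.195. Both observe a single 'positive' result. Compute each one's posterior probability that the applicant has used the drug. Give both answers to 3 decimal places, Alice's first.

P('+'|H) = 0.789, P('+'|¬H) = 0.053.
Alice: numerator 0.789·0.069 = 0.054441; evidence = 0.054441+0.053·0.931 = 0.10378; posterior = 0.525.
Bob: numerator 0.789·0.195 = 0.15386; evidence = 0.15386+0.053·0.805 = 0.19652; posterior = 0.783.

Alice: 0.525; Bob: 0.783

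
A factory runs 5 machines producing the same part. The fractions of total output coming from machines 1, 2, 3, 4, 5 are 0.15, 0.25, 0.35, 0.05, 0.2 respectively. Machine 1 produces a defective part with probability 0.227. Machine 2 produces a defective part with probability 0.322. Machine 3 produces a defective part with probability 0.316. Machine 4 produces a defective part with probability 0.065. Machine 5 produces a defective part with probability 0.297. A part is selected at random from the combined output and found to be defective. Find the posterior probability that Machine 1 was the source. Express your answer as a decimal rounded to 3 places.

P(defective|M1) = 0.227; P(defective|M2) = 0.322; P(defective|M3) = 0.316; P(defective|M4) = 0.065; P(defective|M5) = 0.297.
Prior × likelihood for each source: 0.15·0.227=0.03405, 0.25·0.322=0.08050, 0.35·0.316=0.1106, 0.05·0.065=0.003250, 0.2·0.297=0.05940. Summing gives P(defective) = 0.28780.
P(Machine 1 | defective) = 0.03405 / 0.28780 = 0.118.

Posterior probability ≈ 0.118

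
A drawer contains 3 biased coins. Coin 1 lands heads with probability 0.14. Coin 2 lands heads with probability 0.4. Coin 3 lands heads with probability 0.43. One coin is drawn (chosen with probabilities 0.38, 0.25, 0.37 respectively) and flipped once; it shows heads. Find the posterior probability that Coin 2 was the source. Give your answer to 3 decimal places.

Posterior probability ≈ 0.320

P(heads|C1) = 0.14; P(heads|C2) = 0.4; P(heads|C3) = 0.43.
Prior × likelihood for each source: 0.38·0.14=0.05320, 0.25·0.4=0.1000, 0.37·0.43=0.1591. Summing gives P(heads) = 0.31230.
P(Coin 2 | heads) = 0.1000 / 0.31230 = 0.320.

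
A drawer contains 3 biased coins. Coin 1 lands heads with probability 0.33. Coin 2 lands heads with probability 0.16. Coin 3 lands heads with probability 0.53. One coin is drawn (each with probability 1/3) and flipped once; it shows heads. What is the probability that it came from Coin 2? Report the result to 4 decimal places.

Posterior probability ≈ 0.1569

P(heads|C1) = 0.33; P(heads|C2) = 0.16; P(heads|C3) = 0.53.
Prior × likelihood for each source: 0.333333·0.33=0.1100, 0.333333·0.16=0.05333, 0.333333·0.53=0.1767. Summing gives P(heads) = 0.34000.
P(Coin 2 | heads) = 0.05333 / 0.34000 = 0.1569.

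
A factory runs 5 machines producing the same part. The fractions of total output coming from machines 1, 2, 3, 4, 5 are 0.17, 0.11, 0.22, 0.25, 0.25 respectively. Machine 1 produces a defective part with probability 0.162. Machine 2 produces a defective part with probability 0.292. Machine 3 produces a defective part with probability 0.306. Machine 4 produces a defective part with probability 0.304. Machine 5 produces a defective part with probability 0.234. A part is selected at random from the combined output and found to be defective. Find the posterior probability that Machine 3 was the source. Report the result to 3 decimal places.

Posterior probability ≈ 0.257

Tabulate prior·likelihood by source: [1] prior 0.17, lik 0.162, product 0.02754; [2] prior 0.11, lik 0.292, product 0.03212; [3] prior 0.22, lik 0.306, product 0.06732; [4] prior 0.25, lik 0.304, product 0.07600; [5] prior 0.25, lik 0.234, product 0.05850.
Normalizing constant = 0.26148; the posterior for Machine 3 is its product over the sum, 0.06732/0.26148 = 0.257.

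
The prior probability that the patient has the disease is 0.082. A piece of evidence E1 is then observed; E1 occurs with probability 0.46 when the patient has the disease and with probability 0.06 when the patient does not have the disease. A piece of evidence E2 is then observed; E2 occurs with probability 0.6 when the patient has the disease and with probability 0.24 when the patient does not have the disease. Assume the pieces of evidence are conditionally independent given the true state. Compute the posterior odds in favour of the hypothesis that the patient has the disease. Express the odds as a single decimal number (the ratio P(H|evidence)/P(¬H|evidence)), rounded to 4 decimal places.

Posterior odds ≈ 1.7121

Prior odds = 0.082/(1−0.082) = 0.089325. In log-odds, ln(0.089325) = -2.4155.
Add log likelihood ratios: ln(7.6667) + ln(2.5000) = 2.9532.
Posterior log-odds = 0.53769, so posterior odds = exp(0.53769) = 1.7121.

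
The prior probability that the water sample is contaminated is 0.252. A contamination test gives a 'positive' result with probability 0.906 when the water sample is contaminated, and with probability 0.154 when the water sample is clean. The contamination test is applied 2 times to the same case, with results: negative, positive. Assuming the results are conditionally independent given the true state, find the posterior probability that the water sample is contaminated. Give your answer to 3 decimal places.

Posterior P(H) ≈ 0.180

Let H be the event that the water sample is contaminated; start with P(H) = 0.252. P('positive'|H) = 0.906, P('positive'|¬H) = 0.154.
Update on result 1 ('negative'): P(H) ← 0.094·0.2520 / (0.094·0.2520 + 0.846·0.7480) = 0.023688/0.65650 = 0.0361.
Update on result 2 ('positive'): P(H) ← 0.906·0.0361 / (0.906·0.0361 + 0.154·0.9639) = 0.032691/0.18113 = 0.1805.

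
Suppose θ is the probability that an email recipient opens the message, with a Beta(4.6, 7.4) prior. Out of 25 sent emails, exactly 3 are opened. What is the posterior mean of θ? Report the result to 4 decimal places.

The binomial likelihood is conjugate to the Beta prior: with 3 successes and 22 failures, the posterior is Beta(4.6+3, 7.4+22) = Beta(7.6, 29.4).
E[θ | data] = 7.6/(7.6+29.4) = 0.2054.

Posterior mean ≈ 0.2054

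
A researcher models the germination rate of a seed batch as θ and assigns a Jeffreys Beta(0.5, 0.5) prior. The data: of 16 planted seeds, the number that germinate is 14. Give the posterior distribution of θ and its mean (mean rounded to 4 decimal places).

Posterior: Beta(14.5, 2.5); mean ≈ 0.8529

The binomial likelihood is conjugate to the Beta prior: with 14 successes and 2 failures, the posterior is Beta(0.5+14, 0.5+2) = Beta(14.5, 2.5).
Posterior mean = α/(α+β) = 14.5/17 = 0.8529.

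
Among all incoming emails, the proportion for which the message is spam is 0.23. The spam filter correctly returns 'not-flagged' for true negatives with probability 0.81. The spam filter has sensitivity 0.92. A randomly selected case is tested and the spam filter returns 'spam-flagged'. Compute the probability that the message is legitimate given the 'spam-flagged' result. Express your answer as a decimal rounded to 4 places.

P(¬H | E) ≈ 0.4088

Let H be the event that the message is spam. P(H) = 0.23, so P(¬H) = 0.77. With E the 'spam-flagged' result, P(E|H) = 0.92 and P(E|¬H) = 0.19.
P(E) = 0.92·0.23 + 0.19·0.77 = 0.21160 + 0.14630 = 0.35790.
By Bayes' theorem, P(H|E) = 0.21160 / 0.35790 = 0.5912. Hence P(¬H|E) = 1 − 0.5912 = 0.4088.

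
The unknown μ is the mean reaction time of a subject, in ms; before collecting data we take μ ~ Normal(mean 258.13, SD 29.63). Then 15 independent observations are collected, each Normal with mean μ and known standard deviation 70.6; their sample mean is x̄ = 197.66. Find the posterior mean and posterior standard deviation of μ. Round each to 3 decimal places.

Posterior mean ≈ 214.263; posterior SD ≈ 15.526

With known σ, the Normal prior is conjugate. Weight on the data is w = (n/σ²)/(n/σ² + 1/τ₀²) = 0.00300941/(0.00300941+0.00113903) = 0.72543.
Posterior mean = w·x̄ + (1−w)·μ₀ = 0.72543·197.66 + 0.27457·258.13 = 214.263. Posterior variance = 1/(0.00300941+0.00113903) = 241.054, so SD = 15.526.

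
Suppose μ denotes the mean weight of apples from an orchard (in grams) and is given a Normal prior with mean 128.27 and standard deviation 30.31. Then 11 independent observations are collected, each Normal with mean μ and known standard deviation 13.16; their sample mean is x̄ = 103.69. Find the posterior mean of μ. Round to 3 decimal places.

Prior precision 1/τ₀² = 1/30.31² = 0.00108850; data precision n/σ² = 11/13.16² = 0.0635157.
Posterior precision = 0.00108850 + 0.0635157 = 0.0646042.
Posterior mean = (0.00108850·128.27 + 0.0635157·103.69) / 0.0646042 = 104.104.

Posterior mean ≈ 104.104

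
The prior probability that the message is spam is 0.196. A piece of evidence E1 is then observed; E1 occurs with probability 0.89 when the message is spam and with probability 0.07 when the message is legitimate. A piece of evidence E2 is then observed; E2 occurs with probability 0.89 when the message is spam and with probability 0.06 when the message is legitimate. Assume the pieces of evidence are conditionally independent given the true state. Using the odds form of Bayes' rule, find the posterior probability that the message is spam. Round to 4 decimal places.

Posterior probability ≈ 0.9787

Prior odds = 0.196/(1−0.196) = 0.24378. In log-odds, ln(0.24378) = -1.4115.
Add log likelihood ratios: ln(12.714) + ln(14.833) = 5.2396.
Posterior log-odds = 3.8281, so posterior odds = exp(3.8281) = 45.976. Converting, P(H|E) = 45.976/46.976 = 0.9787.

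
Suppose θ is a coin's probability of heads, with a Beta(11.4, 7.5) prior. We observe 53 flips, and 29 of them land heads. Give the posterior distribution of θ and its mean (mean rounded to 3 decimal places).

Posterior: Beta(40.4, 31.5); mean ≈ 0.562

Observing 29 successes and 24 failures updates Beta(11.4, 7.5) by adding the success and failure counts to the two shape parameters: α = 11.4+29 = 40.4, β = 7.5+24 = 31.5.
E[θ | data] = 40.4/(40.4+31.5) = 0.562.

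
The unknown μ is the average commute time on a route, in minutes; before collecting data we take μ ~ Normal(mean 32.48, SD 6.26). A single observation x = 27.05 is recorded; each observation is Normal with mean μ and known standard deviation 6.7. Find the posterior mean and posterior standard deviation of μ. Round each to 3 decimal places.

With known σ, the Normal prior is conjugate. Weight on the data is w = (n/σ²)/(n/σ² + 1/τ₀²) = 0.0222767/(0.0222767+0.0255183) = 0.46609.
Posterior mean = w·x̄ + (1−w)·μ₀ = 0.46609·27.05 + 0.53391·32.48 = 29.949. Posterior variance = 1/(0.0222767+0.0255183) = 20.9227, so SD = 4.574.

Posterior mean ≈ 29.949; posterior SD ≈ 4.574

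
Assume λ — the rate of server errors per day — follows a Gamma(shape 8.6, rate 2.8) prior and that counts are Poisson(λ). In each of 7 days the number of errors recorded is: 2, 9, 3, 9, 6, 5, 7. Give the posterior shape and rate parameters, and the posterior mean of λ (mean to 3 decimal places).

Posterior: Gamma(shape=49.6, rate=9.8); mean ≈ 5.061

The Poisson likelihood adds the total count to the shape and the number of exposure periods to the rate. Here ∑xᵢ = 41 and n = 7, so shape 8.6→49.6 and rate 2.8→9.8.
E[λ | data] = 49.6/9.8 = 5.061.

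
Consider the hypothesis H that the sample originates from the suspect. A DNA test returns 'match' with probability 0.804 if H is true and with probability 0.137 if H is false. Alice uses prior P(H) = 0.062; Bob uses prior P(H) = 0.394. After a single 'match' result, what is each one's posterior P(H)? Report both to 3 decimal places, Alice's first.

Alice: 0.279; Bob: 0.792

The likelihood ratio for a 'match' result is 0.804/0.137 = 5.8686.
Alice: prior odds 0.062/0.938 = 0.066098; posterior odds 0.38790; posterior probability 0.279.
Bob: prior odds 0.394/0.606 = 0.65017; posterior odds 3.8156; posterior probability 0.792.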